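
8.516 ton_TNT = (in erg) 3.563e+17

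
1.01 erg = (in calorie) 2.414e-08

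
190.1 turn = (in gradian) 7.604e+04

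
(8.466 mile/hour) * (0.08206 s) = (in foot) 1.019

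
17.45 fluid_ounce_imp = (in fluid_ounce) 16.77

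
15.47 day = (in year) 0.04238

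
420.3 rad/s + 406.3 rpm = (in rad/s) 462.8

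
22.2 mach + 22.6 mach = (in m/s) 1.525e+04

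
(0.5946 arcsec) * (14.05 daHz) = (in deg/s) 0.02321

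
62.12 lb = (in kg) 28.18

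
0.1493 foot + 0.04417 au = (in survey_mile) 4.106e+06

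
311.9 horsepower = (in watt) 2.326e+05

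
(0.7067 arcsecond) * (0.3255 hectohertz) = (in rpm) 0.001065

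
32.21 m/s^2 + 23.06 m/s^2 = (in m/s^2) 55.27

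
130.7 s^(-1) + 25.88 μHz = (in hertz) 130.7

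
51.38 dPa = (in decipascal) 51.38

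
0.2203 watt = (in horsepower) 0.0002954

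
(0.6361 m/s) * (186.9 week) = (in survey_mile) 4.468e+04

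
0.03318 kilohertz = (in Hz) 33.18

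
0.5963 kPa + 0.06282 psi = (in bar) 0.01029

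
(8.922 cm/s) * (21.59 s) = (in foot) 6.32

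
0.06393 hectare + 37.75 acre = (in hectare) 15.34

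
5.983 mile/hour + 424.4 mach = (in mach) 424.4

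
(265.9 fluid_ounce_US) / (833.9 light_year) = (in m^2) 9.967e-22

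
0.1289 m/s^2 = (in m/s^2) 0.1289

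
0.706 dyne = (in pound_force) 1.587e-06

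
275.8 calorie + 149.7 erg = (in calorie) 275.8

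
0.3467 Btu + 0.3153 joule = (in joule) 366.1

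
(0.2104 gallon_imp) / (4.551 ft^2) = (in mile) 1.406e-06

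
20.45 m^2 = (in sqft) 220.1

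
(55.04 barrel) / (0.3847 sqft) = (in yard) 267.8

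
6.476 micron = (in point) 0.01836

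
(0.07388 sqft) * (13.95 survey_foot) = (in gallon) 7.71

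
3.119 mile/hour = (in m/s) 1.394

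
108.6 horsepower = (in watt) 8.098e+04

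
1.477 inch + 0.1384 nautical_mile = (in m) 256.4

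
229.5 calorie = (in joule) 960.2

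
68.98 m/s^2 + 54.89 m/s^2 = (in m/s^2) 123.9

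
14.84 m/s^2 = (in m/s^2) 14.84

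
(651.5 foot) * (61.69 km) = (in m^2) 1.225e+07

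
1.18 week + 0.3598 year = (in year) 0.3824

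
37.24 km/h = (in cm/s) 1034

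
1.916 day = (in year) 0.005249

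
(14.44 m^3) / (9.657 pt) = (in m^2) 4239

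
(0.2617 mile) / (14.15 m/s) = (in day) 0.0003445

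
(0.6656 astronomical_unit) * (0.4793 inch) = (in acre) 2.995e+05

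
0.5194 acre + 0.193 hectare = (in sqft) 4.34e+04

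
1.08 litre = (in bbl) 0.006793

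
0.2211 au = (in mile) 2.055e+07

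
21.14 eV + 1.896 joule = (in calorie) 0.4532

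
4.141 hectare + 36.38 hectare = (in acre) 100.1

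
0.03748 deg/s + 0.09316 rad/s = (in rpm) 0.8959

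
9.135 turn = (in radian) 57.4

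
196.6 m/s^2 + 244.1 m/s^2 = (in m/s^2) 440.7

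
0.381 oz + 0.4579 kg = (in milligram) 4.687e+05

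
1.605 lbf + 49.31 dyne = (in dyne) 7.14e+05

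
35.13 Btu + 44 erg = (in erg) 3.706e+11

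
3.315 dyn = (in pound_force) 7.452e-06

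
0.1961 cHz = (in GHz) 1.961e-12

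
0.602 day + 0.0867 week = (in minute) 1741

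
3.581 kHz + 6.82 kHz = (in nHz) 1.04e+13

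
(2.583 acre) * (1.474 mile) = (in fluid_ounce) 8.385e+11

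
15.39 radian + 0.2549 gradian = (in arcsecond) 3.175e+06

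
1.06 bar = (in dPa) 1.06e+06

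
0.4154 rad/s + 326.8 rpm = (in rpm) 330.8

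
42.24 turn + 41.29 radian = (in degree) 1.757e+04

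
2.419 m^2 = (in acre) 0.0005977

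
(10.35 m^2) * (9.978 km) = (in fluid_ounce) 3.492e+09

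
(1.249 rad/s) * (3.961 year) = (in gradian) 9.932e+09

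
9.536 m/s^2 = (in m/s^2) 9.536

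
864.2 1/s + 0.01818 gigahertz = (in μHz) 1.818e+13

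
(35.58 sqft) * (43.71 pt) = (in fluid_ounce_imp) 1794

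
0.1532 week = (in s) 9.266e+04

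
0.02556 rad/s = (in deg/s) 1.464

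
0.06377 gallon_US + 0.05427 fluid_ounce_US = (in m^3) 0.000243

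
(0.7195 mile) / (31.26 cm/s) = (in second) 3704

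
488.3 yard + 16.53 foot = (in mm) 4.515e+05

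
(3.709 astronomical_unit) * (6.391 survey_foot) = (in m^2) 1.081e+12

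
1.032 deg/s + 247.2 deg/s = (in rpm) 41.37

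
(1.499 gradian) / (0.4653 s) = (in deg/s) 2.899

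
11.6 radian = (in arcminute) 3.988e+04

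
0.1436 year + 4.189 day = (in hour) 1358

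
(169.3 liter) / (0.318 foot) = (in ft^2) 18.8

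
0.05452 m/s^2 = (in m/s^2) 0.05452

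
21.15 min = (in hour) 0.3525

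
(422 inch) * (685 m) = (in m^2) 7342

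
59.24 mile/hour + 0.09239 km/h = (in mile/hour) 59.3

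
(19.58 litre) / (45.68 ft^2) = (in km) 4.614e-06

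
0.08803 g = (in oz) 0.003105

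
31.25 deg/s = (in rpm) 5.208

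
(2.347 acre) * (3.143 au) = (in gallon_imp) 9.823e+17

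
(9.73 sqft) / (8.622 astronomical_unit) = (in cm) 7.008e-11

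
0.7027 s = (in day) 8.133e-06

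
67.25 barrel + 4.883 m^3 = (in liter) 1.557e+04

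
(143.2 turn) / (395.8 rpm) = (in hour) 0.00603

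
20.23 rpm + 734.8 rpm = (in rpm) 755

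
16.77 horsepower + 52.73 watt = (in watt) 1.256e+04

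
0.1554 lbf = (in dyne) 6.913e+04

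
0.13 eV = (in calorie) 4.978e-21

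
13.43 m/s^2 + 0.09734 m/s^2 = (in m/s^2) 13.53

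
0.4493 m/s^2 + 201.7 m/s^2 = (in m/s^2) 202.1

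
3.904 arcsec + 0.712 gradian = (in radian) 0.0112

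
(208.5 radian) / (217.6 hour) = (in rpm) 0.002542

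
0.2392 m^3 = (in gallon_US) 63.19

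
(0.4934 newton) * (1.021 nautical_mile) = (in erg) 9.33e+09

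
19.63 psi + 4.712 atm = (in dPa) 6.128e+06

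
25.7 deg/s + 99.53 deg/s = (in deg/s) 125.2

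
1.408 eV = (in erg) 2.256e-12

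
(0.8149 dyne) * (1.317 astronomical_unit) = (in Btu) 1522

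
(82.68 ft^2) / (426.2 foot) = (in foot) 0.194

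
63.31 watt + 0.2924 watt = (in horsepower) 0.08529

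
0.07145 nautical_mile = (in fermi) 1.323e+17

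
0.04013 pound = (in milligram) 1.82e+04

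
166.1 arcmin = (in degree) 2.768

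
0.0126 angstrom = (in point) 3.572e-09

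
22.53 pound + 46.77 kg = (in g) 5.699e+04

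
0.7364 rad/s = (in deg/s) 42.19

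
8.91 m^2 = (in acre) 0.002202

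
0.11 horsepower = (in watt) 82.03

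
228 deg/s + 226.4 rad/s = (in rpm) 2200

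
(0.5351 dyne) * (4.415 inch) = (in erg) 6.001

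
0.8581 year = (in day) 313.2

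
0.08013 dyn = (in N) 8.013e-07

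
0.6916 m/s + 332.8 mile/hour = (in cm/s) 1.495e+04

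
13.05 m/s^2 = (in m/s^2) 13.05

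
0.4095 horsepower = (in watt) 305.4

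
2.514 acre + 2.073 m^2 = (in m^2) 1.018e+04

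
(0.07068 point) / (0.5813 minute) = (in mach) 2.1e-09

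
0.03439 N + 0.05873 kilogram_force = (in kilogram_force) 0.06224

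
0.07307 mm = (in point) 0.2071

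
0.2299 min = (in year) 4.374e-07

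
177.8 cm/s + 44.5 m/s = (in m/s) 46.28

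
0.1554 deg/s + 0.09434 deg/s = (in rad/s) 0.004359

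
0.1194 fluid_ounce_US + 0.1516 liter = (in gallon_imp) 0.03412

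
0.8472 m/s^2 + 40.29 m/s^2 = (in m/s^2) 41.14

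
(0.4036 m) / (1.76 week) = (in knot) 7.37e-07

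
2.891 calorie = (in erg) 1.21e+08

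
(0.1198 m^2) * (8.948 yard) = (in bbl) 6.165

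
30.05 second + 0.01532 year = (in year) 0.01532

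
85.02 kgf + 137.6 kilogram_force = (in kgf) 222.6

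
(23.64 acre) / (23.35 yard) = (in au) 2.995e-08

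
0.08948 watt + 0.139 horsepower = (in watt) 103.7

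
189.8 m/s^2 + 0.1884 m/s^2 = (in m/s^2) 190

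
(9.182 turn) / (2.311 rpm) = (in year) 7.559e-06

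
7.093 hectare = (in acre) 17.53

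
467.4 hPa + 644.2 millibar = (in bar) 1.112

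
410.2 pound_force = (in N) 1825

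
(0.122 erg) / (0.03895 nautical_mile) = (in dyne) 1.691e-05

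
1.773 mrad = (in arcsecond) 365.7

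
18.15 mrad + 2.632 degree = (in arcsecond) 1.322e+04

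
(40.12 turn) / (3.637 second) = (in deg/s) 3971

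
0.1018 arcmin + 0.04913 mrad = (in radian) 7.874e-05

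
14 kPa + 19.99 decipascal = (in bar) 0.14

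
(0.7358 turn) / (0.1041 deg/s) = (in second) 2545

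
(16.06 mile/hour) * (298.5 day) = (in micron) 1.852e+14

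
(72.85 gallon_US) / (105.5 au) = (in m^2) 1.747e-14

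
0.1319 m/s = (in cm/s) 13.19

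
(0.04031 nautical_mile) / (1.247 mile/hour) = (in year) 4.247e-06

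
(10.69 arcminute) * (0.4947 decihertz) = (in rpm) 0.001469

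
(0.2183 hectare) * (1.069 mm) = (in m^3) 2.334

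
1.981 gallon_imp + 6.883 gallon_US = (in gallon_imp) 7.712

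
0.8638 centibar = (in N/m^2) 863.8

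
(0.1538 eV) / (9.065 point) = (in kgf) 7.857e-19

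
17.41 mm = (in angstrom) 1.741e+08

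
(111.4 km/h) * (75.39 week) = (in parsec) 4.573e-08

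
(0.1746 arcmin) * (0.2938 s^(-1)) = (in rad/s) 1.492e-05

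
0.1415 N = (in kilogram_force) 0.01443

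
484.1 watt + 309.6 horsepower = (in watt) 2.314e+05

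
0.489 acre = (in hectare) 0.1979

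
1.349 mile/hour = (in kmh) 2.171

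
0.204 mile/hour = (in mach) 0.0002678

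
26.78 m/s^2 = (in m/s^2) 26.78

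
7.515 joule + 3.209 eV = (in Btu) 0.007123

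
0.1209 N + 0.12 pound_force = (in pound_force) 0.1472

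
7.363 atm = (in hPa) 7461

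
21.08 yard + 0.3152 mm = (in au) 1.289e-10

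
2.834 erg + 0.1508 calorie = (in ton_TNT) 1.508e-10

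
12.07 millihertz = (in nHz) 1.207e+07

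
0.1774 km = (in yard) 194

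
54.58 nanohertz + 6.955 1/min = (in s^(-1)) 0.1159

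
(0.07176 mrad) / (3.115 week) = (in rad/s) 3.809e-11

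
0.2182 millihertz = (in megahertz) 2.182e-10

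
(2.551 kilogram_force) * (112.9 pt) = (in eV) 6.219e+18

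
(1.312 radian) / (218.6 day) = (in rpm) 6.633e-07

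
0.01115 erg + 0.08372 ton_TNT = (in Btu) 3.32e+05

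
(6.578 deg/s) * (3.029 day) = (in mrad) 3.005e+07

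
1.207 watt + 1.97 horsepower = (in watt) 1470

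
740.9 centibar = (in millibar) 7409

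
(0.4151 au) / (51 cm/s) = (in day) 1.409e+06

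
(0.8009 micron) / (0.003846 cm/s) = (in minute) 0.0003471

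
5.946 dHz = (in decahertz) 0.05946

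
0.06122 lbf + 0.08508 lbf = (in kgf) 0.06636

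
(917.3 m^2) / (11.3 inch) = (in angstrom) 3.196e+13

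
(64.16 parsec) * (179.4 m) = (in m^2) 3.552e+20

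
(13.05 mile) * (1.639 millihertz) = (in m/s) 34.42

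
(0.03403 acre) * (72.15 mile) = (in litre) 1.599e+10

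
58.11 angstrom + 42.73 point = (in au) 1.008e-13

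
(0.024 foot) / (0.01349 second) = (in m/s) 0.5423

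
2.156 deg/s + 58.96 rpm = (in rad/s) 6.212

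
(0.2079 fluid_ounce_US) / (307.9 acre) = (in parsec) 1.599e-28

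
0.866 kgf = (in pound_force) 1.909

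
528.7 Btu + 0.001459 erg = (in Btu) 528.7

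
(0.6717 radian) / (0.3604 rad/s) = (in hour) 0.0005177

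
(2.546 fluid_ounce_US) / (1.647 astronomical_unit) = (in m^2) 3.056e-16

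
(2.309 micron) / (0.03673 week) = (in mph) 2.325e-10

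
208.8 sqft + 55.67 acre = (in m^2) 2.253e+05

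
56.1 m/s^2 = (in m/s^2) 56.1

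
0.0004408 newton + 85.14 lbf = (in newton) 378.7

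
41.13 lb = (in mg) 1.866e+07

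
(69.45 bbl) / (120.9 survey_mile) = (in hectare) 5.675e-09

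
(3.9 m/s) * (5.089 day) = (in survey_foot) 5.626e+06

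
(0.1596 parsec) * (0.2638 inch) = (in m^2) 3.3e+13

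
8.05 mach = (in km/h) 9868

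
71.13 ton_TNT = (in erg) 2.976e+18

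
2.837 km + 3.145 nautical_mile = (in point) 2.455e+07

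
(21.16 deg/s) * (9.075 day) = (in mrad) 2.896e+08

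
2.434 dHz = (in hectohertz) 0.002434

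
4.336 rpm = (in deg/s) 26.02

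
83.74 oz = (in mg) 2.374e+06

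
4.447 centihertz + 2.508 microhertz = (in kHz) 4.447e-05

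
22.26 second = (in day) 0.0002576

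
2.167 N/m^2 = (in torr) 0.01625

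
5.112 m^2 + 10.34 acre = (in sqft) 4.505e+05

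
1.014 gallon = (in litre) 3.838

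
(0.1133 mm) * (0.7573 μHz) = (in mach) 2.52e-13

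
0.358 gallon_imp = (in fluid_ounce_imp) 57.28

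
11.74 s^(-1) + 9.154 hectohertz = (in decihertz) 9271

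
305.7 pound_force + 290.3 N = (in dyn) 1.65e+08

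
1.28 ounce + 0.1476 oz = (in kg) 0.04047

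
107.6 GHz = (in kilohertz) 1.076e+08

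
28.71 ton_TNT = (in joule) 1.201e+11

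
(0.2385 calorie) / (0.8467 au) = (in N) 7.878e-12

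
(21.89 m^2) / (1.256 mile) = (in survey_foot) 0.03553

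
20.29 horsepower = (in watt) 1.513e+04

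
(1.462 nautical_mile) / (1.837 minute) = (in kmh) 88.44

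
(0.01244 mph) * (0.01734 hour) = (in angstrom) 3.472e+09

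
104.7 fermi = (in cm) 1.047e-11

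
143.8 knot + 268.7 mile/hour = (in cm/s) 1.941e+04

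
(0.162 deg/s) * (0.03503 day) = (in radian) 8.557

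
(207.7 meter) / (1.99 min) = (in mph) 3.891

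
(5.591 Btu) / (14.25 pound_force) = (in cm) 9306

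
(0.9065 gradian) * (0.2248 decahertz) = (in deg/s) 1.834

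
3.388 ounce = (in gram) 96.05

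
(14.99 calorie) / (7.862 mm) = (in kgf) 813.5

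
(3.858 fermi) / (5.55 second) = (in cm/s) 6.951e-14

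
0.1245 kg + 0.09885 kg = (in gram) 223.3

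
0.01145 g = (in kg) 1.145e-05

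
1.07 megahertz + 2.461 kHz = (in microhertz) 1.072e+12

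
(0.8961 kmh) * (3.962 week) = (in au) 3.987e-06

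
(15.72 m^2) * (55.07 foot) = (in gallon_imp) 5.804e+04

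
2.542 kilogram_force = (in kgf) 2.542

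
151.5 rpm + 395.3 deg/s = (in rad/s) 22.76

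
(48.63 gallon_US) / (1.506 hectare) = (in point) 0.03465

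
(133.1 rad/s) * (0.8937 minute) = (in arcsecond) 1.472e+09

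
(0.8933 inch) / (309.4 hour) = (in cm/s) 2.037e-06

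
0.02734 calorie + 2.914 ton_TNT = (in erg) 1.219e+17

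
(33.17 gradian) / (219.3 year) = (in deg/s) 4.317e-09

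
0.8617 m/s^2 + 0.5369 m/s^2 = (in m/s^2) 1.399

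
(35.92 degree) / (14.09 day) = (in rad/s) 5.15e-07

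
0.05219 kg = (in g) 52.19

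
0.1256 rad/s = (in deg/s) 7.196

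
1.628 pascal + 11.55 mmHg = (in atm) 0.01521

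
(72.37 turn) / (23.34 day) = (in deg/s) 0.01292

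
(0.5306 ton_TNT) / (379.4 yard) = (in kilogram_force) 6.525e+05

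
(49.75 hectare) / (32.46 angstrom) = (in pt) 4.345e+17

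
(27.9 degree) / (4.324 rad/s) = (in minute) 0.001877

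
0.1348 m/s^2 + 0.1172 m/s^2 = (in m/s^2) 0.252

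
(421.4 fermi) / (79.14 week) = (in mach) 2.586e-23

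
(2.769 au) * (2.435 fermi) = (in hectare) 1.009e-07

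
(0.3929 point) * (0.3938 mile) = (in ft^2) 0.9455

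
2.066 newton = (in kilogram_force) 0.2107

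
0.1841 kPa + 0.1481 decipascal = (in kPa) 0.1841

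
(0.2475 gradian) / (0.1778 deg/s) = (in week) 2.071e-06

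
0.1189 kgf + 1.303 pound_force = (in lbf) 1.565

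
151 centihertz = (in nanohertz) 1.51e+09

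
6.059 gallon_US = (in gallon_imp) 5.045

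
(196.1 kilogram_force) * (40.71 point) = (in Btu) 0.02618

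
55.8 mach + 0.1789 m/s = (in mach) 55.8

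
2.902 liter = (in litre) 2.902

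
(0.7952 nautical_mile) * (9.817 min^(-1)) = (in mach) 0.7077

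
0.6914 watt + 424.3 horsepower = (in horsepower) 424.3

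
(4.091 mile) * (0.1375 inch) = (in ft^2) 247.5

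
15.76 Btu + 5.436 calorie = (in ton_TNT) 3.98e-06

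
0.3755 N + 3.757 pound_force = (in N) 17.09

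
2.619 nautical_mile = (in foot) 1.591e+04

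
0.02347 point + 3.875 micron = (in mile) 7.553e-09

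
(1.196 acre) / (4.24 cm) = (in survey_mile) 70.93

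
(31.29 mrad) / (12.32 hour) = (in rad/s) 7.055e-07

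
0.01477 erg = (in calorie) 3.53e-10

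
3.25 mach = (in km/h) 3984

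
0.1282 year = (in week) 6.685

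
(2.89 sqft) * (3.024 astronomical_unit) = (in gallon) 3.209e+13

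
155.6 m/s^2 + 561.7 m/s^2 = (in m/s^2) 717.3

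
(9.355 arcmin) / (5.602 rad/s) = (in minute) 8.096e-06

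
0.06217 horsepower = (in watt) 46.36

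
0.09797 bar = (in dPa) 9.797e+04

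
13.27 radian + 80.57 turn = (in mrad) 5.195e+05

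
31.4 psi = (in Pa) 2.165e+05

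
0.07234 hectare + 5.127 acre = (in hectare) 2.147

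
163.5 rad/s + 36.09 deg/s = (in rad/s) 164.1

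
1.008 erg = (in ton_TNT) 2.409e-17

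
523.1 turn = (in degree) 1.883e+05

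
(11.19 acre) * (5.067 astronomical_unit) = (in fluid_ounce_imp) 1.208e+21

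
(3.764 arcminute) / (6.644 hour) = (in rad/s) 4.578e-08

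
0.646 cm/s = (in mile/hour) 0.01445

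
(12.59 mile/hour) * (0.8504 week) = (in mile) 1799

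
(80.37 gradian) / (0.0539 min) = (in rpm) 3.728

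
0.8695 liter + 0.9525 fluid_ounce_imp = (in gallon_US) 0.2368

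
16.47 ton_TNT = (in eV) 4.301e+29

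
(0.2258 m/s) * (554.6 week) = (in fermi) 7.574e+22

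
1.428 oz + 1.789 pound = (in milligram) 8.52e+05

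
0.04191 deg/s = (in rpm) 0.006985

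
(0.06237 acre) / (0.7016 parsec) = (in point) 3.305e-11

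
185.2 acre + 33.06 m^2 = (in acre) 185.2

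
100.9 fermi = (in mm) 1.009e-10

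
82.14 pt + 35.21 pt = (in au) 2.767e-13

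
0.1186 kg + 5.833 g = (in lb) 0.2743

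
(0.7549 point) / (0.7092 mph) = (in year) 2.664e-11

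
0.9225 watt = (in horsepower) 0.001237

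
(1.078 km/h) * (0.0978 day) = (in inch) 9.962e+04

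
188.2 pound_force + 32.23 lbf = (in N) 980.5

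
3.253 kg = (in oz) 114.7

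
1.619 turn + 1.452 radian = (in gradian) 740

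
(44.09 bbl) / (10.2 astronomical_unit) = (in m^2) 4.594e-12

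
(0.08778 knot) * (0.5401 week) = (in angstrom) 1.475e+14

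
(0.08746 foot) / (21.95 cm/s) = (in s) 0.1214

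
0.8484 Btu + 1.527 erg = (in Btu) 0.8484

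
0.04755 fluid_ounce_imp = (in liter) 0.001351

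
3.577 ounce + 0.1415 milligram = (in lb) 0.2236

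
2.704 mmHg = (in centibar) 0.3605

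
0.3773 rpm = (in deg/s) 2.264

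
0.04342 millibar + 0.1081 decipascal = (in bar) 4.353e-05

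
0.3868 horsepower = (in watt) 288.4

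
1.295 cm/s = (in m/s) 0.01295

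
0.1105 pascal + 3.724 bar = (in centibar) 372.4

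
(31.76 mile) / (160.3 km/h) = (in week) 0.001898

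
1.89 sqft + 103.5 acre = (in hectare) 41.88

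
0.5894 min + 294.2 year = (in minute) 1.546e+08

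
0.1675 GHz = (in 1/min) 1.005e+10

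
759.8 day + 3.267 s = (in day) 759.8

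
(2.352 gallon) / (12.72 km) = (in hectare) 6.999e-11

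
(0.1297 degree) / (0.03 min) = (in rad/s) 0.001258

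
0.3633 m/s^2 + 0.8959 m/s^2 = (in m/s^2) 1.259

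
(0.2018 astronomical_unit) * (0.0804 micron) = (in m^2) 2427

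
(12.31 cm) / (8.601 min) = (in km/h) 0.0008587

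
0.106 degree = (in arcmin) 6.36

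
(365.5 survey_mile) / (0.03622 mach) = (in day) 0.552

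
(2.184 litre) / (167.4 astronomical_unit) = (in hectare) 8.721e-21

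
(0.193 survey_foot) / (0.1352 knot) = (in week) 1.398e-06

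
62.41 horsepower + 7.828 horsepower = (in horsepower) 70.24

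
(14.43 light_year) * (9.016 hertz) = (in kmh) 4.431e+18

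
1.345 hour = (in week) 0.008006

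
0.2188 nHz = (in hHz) 2.188e-12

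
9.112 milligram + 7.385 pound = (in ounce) 118.2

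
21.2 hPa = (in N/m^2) 2120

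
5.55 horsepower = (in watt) 4139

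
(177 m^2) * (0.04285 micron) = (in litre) 0.007584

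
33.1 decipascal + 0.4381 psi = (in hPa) 30.24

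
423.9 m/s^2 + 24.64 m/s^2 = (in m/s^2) 448.5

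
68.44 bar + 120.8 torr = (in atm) 67.7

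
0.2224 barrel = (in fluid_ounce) 1196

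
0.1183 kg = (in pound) 0.2608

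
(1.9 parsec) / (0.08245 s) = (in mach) 2.088e+15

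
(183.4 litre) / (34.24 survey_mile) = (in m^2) 3.328e-06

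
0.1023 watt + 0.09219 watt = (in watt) 0.1945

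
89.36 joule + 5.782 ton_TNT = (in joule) 2.419e+10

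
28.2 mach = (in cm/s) 9.602e+05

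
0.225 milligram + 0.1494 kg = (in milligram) 1.494e+05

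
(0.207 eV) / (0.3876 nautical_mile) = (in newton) 4.62e-23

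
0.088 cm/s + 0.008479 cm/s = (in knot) 0.001875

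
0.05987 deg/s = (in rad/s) 0.001045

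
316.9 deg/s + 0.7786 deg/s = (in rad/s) 5.545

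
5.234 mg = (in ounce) 0.0001846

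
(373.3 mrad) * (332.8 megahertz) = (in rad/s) 1.242e+08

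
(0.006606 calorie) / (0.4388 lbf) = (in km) 1.416e-05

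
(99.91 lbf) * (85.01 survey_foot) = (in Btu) 10.91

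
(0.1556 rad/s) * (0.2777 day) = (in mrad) 3.733e+06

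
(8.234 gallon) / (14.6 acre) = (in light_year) 5.576e-23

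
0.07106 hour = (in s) 255.8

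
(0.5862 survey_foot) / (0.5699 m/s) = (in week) 5.184e-07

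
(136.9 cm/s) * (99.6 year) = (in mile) 2.672e+06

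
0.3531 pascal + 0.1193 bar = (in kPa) 11.93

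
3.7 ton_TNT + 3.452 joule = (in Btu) 1.467e+07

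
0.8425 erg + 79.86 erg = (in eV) 5.037e+13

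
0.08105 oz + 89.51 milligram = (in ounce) 0.08421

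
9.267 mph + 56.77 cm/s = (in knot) 9.156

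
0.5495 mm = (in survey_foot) 0.001803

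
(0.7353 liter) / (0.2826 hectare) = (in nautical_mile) 1.405e-10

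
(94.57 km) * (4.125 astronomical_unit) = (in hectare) 5.836e+12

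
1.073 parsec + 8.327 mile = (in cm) 3.311e+18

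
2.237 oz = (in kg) 0.06342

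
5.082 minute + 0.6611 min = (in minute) 5.743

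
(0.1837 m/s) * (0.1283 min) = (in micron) 1.414e+06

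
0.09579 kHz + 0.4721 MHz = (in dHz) 4.722e+06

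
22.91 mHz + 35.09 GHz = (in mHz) 3.509e+13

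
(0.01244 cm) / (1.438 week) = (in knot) 2.78e-10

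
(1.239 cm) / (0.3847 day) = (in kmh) 1.342e-06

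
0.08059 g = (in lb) 0.0001777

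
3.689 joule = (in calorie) 0.8817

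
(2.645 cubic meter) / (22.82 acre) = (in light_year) 3.027e-21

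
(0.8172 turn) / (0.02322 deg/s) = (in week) 0.02095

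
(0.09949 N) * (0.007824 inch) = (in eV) 1.234e+14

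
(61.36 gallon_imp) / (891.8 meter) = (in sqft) 0.003367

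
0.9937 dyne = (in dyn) 0.9937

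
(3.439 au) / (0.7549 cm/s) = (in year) 2.161e+06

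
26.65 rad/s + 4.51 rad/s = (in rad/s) 31.16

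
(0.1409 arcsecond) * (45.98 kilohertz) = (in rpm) 0.2999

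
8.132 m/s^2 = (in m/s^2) 8.132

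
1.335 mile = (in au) 1.436e-08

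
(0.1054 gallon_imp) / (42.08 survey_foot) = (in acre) 9.231e-09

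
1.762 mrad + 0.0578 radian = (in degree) 3.413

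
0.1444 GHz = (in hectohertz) 1.444e+06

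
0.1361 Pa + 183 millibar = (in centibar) 18.3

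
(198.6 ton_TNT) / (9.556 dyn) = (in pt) 2.465e+19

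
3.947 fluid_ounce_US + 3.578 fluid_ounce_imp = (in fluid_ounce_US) 7.385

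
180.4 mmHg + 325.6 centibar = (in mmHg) 2623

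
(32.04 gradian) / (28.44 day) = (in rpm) 1.956e-06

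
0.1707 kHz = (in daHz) 17.07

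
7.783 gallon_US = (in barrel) 0.1853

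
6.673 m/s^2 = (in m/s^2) 6.673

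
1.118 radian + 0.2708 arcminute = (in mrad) 1118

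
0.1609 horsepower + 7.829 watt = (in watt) 127.8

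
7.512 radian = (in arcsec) 1.549e+06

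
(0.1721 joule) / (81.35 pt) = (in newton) 5.997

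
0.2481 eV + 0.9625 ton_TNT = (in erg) 4.027e+16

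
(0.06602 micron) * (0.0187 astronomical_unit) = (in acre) 0.04564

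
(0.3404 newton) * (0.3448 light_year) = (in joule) 1.11e+15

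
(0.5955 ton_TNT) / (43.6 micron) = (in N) 5.715e+13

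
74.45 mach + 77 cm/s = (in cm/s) 2.535e+06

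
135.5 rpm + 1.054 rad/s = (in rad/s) 15.24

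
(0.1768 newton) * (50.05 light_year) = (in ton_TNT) 2.001e+07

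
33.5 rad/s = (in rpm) 319.9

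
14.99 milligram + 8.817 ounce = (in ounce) 8.818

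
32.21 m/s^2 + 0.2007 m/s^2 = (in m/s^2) 32.41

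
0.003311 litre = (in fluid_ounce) 0.112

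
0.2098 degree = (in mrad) 3.662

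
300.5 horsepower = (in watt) 2.241e+05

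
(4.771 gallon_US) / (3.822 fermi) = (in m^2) 4.725e+12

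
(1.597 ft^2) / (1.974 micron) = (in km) 75.16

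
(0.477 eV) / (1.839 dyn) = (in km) 4.156e-18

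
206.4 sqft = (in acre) 0.004738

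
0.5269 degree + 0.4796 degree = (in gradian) 1.118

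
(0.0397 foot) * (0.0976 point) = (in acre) 1.03e-10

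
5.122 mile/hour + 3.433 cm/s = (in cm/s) 232.4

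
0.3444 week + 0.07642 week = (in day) 2.946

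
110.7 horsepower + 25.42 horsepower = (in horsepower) 136.1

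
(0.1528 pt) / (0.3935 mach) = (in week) 6.652e-13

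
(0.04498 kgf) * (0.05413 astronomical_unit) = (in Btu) 3.386e+06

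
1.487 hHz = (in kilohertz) 0.1487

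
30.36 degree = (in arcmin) 1822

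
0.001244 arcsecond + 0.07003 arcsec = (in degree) 1.98e-05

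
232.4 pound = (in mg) 1.054e+08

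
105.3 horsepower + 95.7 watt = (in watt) 7.862e+04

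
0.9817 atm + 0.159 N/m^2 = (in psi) 14.43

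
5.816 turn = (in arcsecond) 7.538e+06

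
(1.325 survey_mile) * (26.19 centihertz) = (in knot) 1086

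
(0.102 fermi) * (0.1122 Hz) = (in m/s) 1.144e-17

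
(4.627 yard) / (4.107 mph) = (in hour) 0.0006401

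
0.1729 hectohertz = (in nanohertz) 1.729e+10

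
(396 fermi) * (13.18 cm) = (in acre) 1.29e-17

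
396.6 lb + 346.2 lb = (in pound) 742.8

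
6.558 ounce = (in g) 185.9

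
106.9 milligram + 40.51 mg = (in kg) 0.0001474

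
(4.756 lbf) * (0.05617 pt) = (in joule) 0.0004192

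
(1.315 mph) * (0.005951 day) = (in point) 8.568e+05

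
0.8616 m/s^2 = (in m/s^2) 0.8616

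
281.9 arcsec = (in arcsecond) 281.9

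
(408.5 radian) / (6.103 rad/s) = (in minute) 1.116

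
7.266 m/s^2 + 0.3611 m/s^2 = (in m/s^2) 7.627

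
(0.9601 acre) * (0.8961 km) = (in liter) 3.482e+09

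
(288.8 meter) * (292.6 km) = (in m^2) 8.45e+07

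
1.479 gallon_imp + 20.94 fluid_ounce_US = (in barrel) 0.04619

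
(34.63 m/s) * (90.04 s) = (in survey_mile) 1.937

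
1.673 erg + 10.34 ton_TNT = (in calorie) 1.034e+10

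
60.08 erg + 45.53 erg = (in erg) 105.6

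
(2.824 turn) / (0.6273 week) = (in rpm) 0.0004466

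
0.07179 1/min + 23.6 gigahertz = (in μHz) 2.36e+16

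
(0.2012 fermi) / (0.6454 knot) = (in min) 1.01e-17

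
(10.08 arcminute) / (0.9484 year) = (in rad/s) 9.804e-11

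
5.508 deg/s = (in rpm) 0.918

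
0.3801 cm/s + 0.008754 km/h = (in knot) 0.01212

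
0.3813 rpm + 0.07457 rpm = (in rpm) 0.4559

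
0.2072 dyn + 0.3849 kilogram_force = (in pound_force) 0.8486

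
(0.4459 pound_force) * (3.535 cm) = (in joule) 0.07012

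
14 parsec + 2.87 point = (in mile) 2.684e+14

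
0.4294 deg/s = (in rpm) 0.07157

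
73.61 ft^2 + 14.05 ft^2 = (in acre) 0.002012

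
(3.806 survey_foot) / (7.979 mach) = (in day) 4.942e-09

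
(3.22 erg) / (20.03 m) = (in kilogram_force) 1.639e-09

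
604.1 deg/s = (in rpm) 100.7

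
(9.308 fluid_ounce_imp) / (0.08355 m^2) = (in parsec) 1.026e-19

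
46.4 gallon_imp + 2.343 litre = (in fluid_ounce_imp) 7506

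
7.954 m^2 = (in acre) 0.001965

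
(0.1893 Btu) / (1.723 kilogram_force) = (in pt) 3.351e+04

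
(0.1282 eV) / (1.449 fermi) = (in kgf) 1.445e-06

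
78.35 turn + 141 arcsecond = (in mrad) 4.923e+05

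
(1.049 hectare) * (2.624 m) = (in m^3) 2.753e+04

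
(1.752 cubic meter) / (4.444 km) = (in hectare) 3.942e-08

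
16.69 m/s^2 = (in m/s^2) 16.69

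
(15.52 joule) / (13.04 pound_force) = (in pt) 758.4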